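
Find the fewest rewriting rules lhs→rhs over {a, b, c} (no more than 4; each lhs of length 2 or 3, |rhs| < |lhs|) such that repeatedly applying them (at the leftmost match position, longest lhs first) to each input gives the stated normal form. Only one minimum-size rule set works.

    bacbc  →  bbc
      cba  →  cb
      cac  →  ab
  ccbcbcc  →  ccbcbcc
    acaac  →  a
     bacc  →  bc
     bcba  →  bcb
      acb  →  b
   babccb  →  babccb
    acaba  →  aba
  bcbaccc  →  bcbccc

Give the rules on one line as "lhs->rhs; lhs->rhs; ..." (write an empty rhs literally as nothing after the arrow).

ac->; cac->ab; cba->cb

  | bacbc => bbc
  | cba => cb
  | cac => ab
  | ccbcbcc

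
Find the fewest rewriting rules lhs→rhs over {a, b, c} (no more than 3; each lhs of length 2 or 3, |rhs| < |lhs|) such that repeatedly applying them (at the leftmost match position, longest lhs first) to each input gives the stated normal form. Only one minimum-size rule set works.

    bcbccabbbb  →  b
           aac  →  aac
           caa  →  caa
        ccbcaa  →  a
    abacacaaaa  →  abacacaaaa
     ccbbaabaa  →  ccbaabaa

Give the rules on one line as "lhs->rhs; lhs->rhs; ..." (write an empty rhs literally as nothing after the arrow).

bb->b; cbc->c; cca->

  | bcbccabbbb => bccabbbb => bbbbb => bbbb => bbb => bb => b
  | aac
  | caa
  | ccbcaa => ccaa => a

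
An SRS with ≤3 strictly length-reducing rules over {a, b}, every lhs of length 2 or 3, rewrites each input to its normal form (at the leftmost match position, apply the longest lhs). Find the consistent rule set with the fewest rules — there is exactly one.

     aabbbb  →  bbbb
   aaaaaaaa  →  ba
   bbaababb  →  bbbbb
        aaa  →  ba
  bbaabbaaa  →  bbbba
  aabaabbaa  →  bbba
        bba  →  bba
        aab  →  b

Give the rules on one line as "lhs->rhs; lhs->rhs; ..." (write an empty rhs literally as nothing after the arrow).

aaa->ba; ab->b; baa->ba

  | aabbbb => abbbb => bbbb
  | aaaaaaaa => baaaaaa => baaaaa => baaaa => baaa => baa => ba
  | bbaababb => bbababb => bbbabb => bbbbb
  | aaa => ba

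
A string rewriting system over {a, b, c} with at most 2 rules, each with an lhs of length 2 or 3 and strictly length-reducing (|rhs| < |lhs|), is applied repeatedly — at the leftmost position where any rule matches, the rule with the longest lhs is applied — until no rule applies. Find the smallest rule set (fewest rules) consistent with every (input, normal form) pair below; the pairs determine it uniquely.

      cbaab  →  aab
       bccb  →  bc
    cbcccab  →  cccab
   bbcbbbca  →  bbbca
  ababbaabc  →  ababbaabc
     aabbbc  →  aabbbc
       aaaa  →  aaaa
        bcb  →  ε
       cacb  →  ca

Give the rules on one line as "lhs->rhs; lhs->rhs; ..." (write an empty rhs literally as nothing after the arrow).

  | cbaab => aab
  | bccb => bc
  | cbcccab => cccab
  | bbcbbbca => bbbca

bcb->; cb->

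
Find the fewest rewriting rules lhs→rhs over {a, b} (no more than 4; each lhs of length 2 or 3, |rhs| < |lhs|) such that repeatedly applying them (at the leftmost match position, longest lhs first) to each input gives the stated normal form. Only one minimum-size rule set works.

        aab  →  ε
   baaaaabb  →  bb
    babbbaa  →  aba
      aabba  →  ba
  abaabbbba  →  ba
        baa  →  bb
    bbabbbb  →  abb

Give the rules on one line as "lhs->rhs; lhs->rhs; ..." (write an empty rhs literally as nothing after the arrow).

aa->b; aab->; bab->a; bbb->ba

  | aab => ε
  | baaaaabb => bbaaabb => bbbabb => baabb => bb
  | babbbaa => abbaa => abbb => aba
  | aabba => ba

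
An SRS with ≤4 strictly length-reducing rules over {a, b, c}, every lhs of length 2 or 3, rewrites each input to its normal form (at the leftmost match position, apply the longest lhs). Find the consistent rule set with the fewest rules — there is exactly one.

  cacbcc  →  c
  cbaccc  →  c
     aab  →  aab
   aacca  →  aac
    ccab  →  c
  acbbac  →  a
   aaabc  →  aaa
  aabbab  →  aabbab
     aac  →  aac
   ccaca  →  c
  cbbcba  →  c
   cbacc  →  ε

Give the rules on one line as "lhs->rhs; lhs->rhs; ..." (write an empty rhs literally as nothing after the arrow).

  | cacbcc => bcbcc => bccc => c
  | cbaccc => caccc => bccc => c
  | aab
  | aacca => aacb => aac

abc->a; bcc->; ca->b; cb->c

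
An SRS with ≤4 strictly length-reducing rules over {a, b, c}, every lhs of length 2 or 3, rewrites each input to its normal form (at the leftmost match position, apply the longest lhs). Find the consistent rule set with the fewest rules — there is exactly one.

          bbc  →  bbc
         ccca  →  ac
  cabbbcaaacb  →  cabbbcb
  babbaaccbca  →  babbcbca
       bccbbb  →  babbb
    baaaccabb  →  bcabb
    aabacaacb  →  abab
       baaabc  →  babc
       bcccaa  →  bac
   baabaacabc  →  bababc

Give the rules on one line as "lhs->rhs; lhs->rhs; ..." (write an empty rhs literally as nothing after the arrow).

aa->a; aac->; aca->ac; cc->a

  | bbc
  | ccca => aca => ac
  | cabbbcaaacb => cabbbcaacb => cabbbcb
  | babbaaccbca => babbcbca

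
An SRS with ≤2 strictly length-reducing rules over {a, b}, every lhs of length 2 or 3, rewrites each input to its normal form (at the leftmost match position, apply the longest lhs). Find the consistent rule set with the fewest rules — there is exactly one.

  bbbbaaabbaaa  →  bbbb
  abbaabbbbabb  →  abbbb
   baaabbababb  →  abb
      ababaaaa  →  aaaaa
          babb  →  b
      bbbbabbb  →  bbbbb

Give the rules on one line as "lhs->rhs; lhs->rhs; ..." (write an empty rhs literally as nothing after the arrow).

  | bbbbaaabbaaa => bbbbaabbaaa => bbbbabbaaa => bbbbaaa => bbbbaa => bbbba => bbbb
  | abbaabbbbabb => abbabbbbabb => abbbbabb => abbbb
  | baaabbababb => baabbababb => babbababb => bababb => abb
  | ababaaaa => aaaaa

ba->b; bab->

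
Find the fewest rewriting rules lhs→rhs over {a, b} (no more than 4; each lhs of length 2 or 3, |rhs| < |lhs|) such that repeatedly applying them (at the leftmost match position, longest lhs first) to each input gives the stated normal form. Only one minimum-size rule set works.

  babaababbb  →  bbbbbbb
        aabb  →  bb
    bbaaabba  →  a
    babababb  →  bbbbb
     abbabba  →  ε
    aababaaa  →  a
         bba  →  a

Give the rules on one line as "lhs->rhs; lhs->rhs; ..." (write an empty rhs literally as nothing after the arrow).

aa->; ba->a; baa->bb; bab->bb

  | babaababbb => bbaababbb => bbbbabbb => bbbbbbb
  | aabb => bb
  | bbaaabba => bbbabba => bbbbba => bbbba => bbba => bba => ba => a
  | babababb => bbababb => bbbabb => bbbbb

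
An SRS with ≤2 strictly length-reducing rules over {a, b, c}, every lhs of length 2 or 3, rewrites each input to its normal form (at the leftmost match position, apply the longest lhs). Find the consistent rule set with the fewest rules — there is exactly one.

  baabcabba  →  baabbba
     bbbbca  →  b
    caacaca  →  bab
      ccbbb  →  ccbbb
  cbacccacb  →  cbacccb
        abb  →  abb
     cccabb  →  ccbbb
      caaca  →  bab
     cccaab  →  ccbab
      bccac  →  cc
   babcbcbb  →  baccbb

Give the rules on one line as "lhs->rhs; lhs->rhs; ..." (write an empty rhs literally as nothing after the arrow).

  | baabcabba => baacabba => baabbba
  | bbbbca => bbbca => bbca => bca => ca => b
  | caacaca => bacaca => babca => baca => bab
  | ccbbb

bc->c; ca->b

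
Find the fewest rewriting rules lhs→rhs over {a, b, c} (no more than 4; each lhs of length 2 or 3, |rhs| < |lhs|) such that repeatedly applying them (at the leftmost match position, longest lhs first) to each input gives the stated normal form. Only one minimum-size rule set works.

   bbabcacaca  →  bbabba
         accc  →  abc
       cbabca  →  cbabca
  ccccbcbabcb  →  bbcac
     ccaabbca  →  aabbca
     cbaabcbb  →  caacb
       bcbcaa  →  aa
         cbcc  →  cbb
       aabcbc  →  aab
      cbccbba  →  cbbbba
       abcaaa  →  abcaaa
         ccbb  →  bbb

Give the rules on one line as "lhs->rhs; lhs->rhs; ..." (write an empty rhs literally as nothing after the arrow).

  | bbabcacaca => bbabcca => bbabba
  | accc => abc
  | cbabca
  | ccccbcbabcb => bccbcbabcb => bbbcbabcb => bbcabcb => bbcac

aca->; baa->aa; bcb->c; cc->b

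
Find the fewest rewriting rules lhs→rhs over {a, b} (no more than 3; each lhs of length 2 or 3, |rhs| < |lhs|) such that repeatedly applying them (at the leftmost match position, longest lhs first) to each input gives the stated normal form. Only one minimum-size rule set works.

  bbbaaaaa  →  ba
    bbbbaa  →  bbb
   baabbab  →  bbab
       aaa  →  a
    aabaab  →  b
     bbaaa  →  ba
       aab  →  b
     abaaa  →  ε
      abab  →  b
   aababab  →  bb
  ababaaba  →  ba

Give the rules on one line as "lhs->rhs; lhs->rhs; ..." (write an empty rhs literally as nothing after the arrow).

aa->; aba->; baa->

  | bbbaaaaa => bbaaa => ba
  | bbbbaa => bbb
  | baabbab => bbab
  | aaa => a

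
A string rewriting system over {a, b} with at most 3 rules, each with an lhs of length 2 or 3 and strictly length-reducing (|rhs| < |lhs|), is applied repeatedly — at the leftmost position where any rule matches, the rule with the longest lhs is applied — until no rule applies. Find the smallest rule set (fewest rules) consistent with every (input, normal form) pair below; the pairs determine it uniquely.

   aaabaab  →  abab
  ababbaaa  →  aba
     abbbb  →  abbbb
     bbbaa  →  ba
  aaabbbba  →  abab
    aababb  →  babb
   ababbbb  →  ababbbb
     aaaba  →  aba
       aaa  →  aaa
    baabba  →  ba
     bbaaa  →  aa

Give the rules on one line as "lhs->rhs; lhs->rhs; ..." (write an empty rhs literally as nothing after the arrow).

aab->ba; baa->ba; bba->

  | aaabaab => abaaab => abaab => abab
  | ababbaaa => abaaa => abaa => aba
  | abbbb
  | bbbaa => ba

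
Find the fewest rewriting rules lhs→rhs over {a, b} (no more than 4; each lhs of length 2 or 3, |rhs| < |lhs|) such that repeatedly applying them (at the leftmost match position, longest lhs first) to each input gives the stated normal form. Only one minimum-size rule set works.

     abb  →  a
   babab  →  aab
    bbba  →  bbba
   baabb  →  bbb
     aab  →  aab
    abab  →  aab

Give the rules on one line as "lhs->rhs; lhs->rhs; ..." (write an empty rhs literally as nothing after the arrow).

abb->a; baa->b; bab->ab

  | abb => a
  | babab => abab => aab
  | bbba
  | baabb => bbb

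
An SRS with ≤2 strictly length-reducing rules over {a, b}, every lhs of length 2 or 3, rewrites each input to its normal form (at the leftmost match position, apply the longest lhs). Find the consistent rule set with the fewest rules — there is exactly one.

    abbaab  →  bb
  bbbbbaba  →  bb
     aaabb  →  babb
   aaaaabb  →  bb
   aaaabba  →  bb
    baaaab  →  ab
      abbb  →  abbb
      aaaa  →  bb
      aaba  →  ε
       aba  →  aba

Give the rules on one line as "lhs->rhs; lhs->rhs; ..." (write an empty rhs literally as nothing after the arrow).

aa->b; bba->

  | abbaab => aab => bb
  | bbbbbaba => bbbba => bb
  | aaabb => babb
  | aaaaabb => baaabb => bbabb => bb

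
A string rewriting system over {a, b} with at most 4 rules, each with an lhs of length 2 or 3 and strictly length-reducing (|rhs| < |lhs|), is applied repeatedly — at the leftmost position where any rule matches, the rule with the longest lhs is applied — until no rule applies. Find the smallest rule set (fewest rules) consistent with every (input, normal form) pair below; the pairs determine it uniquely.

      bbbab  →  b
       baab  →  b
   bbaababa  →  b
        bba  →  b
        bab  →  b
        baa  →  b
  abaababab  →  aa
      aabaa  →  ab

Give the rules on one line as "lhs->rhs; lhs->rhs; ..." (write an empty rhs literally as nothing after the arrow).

aab->ab; abb->aa; ba->b; bb->b

  | bbbab => bbab => bab => bb => b
  | baab => bab => bb => b
  | bbaababa => baababa => bababa => bbaba => baba => bba => ba => b
  | bba => ba => b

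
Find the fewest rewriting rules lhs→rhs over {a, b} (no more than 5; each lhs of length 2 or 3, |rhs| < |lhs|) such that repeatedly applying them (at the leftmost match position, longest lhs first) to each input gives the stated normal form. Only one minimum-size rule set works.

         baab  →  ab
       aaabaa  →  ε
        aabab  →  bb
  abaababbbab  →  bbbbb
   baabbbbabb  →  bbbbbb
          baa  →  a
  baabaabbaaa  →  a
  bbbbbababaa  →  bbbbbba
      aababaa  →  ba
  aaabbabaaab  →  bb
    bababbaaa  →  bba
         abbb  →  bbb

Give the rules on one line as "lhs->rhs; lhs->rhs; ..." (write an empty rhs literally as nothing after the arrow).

  | baab => ab
  | aaabaa => abaa => aa => ε
  | aabab => bab => bb
  | abaababbbab => aababbbab => babbbab => bbbbab => bbbbb

aa->; abb->bb; baa->a; bab->bb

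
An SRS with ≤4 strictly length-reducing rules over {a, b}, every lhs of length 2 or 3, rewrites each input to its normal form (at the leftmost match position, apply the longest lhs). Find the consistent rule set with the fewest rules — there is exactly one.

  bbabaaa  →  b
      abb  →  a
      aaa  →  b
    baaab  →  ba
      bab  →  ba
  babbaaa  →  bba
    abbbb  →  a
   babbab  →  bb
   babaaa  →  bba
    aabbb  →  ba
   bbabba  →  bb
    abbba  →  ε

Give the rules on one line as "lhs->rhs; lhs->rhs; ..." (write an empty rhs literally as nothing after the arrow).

aa->; aaa->b; ab->a; bbb->ba

  | bbabaaa => bbaaaa => bbba => baa => b
  | abb => ab => a
  | aaa => b
  | baaab => bbb => ba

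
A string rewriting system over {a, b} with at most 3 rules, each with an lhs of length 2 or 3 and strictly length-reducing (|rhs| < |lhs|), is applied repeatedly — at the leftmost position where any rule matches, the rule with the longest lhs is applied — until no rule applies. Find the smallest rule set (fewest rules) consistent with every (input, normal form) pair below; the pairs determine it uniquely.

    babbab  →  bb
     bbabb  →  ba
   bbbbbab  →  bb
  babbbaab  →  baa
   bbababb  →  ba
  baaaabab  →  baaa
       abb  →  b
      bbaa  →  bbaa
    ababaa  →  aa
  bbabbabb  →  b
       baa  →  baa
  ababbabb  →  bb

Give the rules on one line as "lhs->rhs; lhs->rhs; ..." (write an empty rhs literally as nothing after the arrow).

  | babbab => bbab => bb
  | bbabb => bbb => ba
  | bbbbbab => babbab => bbab => bb
  | babbbaab => bbbaab => baaab => baa

ab->; bbb->ba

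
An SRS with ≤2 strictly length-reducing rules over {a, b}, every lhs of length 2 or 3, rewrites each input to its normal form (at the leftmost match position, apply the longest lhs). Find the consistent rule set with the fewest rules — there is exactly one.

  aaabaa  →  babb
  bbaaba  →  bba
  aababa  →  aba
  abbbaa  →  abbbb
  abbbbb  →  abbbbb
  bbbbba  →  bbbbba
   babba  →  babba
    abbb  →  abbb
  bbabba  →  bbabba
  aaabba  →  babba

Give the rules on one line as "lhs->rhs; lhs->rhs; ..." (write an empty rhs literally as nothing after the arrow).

  | aaabaa => babaa => babb
  | bbaaba => bba
  | aababa => aba
  | abbbaa => abbbb

aa->b; aab->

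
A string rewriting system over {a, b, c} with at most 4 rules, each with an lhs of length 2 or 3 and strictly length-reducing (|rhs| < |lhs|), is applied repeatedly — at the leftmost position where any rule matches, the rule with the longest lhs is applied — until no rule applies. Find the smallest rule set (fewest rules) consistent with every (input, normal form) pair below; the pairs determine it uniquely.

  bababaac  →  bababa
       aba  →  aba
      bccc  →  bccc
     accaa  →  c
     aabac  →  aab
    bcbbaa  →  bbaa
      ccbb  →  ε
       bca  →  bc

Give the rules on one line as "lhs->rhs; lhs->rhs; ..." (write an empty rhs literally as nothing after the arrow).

ac->; ca->c; cb->

  | bababaac => bababa
  | aba
  | bccc
  | accaa => caa => ca => c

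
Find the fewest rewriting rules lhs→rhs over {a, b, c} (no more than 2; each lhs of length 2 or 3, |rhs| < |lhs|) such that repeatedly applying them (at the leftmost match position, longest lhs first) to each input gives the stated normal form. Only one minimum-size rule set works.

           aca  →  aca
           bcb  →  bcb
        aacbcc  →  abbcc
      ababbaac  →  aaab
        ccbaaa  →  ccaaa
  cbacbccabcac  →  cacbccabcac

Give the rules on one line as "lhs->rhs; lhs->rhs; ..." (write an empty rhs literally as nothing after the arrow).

  | aca
  | bcb
  | aacbcc => abbcc
  | ababbaac => aabbaac => aabaac => aaaac => aaab

aac->ab; ba->a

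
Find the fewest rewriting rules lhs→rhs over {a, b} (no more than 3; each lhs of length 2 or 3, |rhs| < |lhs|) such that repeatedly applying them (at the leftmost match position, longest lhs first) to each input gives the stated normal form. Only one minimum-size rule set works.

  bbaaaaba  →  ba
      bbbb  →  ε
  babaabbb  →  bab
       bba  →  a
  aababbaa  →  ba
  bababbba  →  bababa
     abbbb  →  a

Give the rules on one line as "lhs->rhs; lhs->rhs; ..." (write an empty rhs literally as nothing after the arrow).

  | bbaaaaba => aaaaba => baaba => bbba => ba
  | bbbb => bb => ε
  | babaabbb => babbbbb => babbb => bab
  | bba => a

aa->b; bb->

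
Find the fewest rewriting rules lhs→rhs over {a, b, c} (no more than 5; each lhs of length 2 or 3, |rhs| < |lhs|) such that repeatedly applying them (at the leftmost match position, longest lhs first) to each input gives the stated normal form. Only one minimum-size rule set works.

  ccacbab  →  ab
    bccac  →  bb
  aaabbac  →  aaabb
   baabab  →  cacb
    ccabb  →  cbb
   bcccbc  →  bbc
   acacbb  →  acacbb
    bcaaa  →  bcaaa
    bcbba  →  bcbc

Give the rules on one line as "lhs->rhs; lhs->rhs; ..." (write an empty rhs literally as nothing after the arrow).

ba->c; cc->b; ccb->; ccc->

  | ccacbab => bacbab => ccbab => ab
  | bccac => bbac => bcc => bb
  | aaabbac => aaabcc => aaabb
  | baabab => cabab => cacb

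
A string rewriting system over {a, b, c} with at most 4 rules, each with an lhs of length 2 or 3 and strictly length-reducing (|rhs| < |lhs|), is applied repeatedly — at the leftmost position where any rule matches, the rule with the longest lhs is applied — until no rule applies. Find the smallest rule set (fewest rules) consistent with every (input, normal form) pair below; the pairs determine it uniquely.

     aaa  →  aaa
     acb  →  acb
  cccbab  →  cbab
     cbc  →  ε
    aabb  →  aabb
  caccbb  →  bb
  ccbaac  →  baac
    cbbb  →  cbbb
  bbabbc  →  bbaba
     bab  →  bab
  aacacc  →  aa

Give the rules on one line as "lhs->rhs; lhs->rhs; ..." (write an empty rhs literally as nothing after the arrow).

  | aaa
  | acb
  | cccbab => cbab
  | cbc => ca => ε

bc->a; ca->; cc->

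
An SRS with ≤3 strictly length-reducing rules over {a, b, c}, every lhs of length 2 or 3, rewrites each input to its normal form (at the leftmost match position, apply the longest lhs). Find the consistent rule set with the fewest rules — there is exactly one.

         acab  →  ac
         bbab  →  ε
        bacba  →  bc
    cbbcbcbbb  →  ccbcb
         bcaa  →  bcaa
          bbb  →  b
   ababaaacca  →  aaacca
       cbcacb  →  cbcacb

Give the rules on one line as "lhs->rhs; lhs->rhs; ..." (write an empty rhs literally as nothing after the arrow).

ab->; bb->; cba->bc

  | acab => ac
  | bbab => ab => ε
  | bacba => babc => bc
  | cbbcbcbbb => ccbcbbb => ccbcb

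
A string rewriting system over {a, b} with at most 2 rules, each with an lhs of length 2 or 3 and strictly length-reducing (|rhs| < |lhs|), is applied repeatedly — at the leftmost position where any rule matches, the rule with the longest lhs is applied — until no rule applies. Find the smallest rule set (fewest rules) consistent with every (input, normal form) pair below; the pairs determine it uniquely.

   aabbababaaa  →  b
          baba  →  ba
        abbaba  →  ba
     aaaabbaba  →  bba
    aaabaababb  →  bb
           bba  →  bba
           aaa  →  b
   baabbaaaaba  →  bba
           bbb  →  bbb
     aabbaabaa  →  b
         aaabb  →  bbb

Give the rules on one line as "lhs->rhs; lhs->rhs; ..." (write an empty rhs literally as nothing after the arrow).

  | aabbababaaa => abababaaa => ababaaa => abaaa => aaa => b
  | baba => ba
  | abbaba => baba => ba
  | aaaabbaba => babbaba => bbaba => bba

aaa->b; ab->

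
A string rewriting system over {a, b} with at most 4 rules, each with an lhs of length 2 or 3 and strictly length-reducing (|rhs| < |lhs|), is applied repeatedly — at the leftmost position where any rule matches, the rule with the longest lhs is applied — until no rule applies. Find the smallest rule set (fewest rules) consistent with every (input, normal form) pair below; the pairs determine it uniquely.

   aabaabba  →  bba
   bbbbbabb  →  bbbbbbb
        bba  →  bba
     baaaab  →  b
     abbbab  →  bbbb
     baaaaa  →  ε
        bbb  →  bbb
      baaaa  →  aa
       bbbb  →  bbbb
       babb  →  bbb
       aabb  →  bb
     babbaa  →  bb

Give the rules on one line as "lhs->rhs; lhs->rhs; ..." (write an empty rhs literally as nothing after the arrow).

aaa->; ab->b; baa->

  | aabaabba => abaabba => baabba => bba
  | bbbbbabb => bbbbbbb
  | bba
  | baaaab => aab => ab => b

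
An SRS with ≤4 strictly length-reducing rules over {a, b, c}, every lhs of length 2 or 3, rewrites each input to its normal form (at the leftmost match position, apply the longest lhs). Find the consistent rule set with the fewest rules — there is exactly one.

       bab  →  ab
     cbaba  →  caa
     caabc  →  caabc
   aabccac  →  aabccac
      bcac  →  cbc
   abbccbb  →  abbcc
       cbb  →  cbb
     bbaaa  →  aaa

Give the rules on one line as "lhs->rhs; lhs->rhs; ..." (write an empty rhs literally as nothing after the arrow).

ba->a; bca->cb; ccb->cc

  | bab => ab
  | cbaba => caba => caa
  | caabc
  | aabccac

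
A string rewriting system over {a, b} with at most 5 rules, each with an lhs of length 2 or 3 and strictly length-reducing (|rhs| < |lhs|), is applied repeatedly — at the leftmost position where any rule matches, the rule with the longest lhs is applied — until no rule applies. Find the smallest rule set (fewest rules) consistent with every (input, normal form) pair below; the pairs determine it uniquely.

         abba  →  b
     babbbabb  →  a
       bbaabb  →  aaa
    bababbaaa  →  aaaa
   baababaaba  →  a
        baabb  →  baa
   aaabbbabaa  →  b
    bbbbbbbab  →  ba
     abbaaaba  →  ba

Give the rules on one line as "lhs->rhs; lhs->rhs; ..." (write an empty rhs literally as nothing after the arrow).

  | abba => aba => b
  | babbbabb => babbabb => bababb => bbbb => bb => a
  | bbaabb => aaabb => aaab => aaa
  | bababbaaa => bbbbaaa => bbaaa => aaaa

ab->a; aba->b; bb->a; bbb->b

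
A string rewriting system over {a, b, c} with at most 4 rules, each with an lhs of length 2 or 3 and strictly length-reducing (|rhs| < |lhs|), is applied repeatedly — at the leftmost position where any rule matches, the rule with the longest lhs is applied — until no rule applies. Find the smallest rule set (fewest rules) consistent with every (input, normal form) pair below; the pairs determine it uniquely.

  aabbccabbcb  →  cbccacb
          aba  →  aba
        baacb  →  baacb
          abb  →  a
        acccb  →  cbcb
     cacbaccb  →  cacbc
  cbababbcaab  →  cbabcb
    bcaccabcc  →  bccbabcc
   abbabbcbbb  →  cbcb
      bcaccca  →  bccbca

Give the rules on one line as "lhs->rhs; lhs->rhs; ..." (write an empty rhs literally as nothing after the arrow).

aab->c; acc->cb; bb->

  | aabbccabbcb => cbccabbcb => cbccacb
  | aba
  | baacb
  | abb => a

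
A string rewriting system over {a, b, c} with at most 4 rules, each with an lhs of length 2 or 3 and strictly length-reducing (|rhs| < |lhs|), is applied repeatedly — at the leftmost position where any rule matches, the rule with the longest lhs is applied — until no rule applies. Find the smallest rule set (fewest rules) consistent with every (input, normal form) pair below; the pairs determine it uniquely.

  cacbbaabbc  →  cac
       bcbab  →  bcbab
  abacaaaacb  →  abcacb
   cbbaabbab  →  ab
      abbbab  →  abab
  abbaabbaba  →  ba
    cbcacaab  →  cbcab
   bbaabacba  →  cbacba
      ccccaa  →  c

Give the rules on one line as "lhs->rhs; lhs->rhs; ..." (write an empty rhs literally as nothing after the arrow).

  | cacbbaabbc => cacaabbc => caccbbc => cabbc => cac
  | bcbab
  | abacaaaacb => abaccaacb => abaaacb => abcacb
  | cbbaabbab => caabbab => ccbbab => bbab => ab

aa->c; bb->; cc->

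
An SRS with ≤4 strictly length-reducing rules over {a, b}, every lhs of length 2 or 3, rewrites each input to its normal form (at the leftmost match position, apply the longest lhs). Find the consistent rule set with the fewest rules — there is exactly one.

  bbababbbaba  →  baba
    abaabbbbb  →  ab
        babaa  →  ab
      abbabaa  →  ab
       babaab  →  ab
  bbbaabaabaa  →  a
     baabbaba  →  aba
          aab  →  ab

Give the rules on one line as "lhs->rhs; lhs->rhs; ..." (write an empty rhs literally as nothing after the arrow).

aa->a; baa->ab; bb->b; bba->

  | bbababbbaba => babbbaba => babbaba => baba
  | abaabbbbb => aabbbbbb => abbbbbb => abbbbb => abbbb => abbb => abb => ab
  | babaa => baab => abb => ab
  | abbabaa => abaa => aab => ab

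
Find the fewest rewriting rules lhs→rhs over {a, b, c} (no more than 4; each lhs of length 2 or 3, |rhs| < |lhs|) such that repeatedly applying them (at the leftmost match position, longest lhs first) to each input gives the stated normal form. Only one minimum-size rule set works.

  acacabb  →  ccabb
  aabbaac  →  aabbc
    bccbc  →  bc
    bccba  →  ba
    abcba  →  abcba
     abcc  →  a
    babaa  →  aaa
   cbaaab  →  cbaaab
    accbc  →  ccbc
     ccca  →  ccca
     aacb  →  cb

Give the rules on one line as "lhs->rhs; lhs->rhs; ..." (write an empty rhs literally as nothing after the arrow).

  | acacabb => cacabb => ccabb
  | aabbaac => aabbac => aabbc
  | bccbc => bc
  | bccba => ba

ac->c; bab->a; bcc->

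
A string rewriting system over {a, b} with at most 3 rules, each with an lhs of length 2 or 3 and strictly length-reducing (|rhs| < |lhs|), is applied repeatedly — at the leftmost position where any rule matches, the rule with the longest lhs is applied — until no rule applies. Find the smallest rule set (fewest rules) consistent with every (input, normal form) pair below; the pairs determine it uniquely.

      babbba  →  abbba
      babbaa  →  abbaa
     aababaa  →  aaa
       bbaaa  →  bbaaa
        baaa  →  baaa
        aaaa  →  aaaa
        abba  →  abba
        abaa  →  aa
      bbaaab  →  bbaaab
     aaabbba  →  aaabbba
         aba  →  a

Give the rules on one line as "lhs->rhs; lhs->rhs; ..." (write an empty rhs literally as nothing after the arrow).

  | babbba => abbba
  | babbaa => abbaa
  | aababaa => aabaa => aaa
  | bbaaa

aba->a; bab->ab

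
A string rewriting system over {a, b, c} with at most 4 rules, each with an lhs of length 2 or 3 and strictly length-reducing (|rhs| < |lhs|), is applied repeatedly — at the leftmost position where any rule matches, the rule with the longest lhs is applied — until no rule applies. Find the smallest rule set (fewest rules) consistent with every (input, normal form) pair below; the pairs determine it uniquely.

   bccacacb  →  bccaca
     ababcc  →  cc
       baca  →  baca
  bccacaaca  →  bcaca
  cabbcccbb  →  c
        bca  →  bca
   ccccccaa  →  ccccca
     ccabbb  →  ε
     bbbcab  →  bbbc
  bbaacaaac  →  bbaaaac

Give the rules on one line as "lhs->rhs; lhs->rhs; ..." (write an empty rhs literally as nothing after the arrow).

ab->; caa->a; cb->

  | bccacacb => bccaca
  | ababcc => abcc => cc
  | baca
  | bccacaaca => bccaaca => bcaca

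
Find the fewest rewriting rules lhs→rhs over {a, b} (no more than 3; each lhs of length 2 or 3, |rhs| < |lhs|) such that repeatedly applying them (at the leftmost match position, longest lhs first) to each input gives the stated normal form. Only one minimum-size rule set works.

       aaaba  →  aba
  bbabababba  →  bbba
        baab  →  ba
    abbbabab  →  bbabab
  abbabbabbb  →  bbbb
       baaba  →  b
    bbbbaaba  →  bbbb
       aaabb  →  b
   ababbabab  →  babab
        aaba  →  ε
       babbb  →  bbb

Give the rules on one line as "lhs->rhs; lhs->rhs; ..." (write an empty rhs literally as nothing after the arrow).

  | aaaba => aba
  | bbabababba => bbababba => bbabba => bbba
  | baab => ba
  | abbbabab => bbabab

aa->; aab->a; abb->b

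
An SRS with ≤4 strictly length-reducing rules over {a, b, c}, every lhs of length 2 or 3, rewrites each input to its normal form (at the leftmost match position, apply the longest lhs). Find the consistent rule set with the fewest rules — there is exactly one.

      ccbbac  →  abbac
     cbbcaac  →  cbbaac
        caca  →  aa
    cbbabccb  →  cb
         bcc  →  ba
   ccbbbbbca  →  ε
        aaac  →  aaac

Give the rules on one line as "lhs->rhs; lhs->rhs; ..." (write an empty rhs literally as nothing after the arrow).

aba->; bbb->b; ca->a; cc->a

  | ccbbac => abbac
  | cbbcaac => cbbaac
  | caca => aca => aa
  | cbbabccb => cbbabab => cbbb => cb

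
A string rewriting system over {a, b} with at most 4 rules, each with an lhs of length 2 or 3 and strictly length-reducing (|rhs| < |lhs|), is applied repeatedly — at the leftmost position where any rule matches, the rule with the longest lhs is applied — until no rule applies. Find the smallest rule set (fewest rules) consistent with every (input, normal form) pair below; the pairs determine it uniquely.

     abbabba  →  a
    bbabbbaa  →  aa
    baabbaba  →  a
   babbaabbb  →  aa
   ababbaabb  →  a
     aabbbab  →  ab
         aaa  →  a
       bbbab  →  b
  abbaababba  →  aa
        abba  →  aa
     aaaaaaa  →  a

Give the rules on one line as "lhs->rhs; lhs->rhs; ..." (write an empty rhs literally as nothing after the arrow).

aaa->a; aab->aa; ba->; bb->

  | abbabba => aabba => aaba => aaa => a
  | bbabbbaa => abbbaa => abaa => aa
  | baabbaba => abbaba => aaba => aaa => a
  | babbaabbb => bbaabbb => aabbb => aabb => aab => aa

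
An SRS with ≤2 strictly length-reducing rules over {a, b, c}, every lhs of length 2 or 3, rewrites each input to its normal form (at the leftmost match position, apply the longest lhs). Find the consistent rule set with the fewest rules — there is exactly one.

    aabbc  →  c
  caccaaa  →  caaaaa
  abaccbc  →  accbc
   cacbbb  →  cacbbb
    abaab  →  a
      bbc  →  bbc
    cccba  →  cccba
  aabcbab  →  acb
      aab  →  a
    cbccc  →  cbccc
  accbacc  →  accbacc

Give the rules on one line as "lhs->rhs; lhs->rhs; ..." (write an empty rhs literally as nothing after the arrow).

  | aabbc => abc => c
  | caccaaa => caaaaa
  | abaccbc => accbc
  | cacbbb

ab->; cca->aa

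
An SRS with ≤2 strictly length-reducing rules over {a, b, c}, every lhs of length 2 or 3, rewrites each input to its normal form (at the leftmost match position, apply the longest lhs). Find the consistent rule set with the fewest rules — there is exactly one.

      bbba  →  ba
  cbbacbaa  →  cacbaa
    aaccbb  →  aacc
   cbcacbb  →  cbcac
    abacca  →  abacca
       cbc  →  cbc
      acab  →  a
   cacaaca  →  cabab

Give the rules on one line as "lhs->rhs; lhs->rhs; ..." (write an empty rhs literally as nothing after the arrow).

aca->ab; bb->

  | bbba => ba
  | cbbacbaa => cacbaa
  | aaccbb => aacc
  | cbcacbb => cbcac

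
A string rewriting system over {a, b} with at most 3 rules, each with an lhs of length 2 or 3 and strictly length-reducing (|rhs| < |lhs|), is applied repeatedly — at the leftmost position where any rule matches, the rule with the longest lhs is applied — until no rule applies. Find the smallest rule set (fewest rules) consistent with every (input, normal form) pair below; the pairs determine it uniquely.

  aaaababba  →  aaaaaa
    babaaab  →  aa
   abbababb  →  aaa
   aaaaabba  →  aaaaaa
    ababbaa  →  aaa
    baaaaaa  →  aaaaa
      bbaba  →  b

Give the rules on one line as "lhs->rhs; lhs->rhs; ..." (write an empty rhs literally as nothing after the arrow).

  | aaaababba => aaaaabba => aaaaaba => aaaaaa
  | babaaab => baaab => aab => aa
  | abbababb => aababb => aaabb => aaab => aaa
  | aaaaabba => aaaaaba => aaaaaa

aab->aa; abb->a; ba->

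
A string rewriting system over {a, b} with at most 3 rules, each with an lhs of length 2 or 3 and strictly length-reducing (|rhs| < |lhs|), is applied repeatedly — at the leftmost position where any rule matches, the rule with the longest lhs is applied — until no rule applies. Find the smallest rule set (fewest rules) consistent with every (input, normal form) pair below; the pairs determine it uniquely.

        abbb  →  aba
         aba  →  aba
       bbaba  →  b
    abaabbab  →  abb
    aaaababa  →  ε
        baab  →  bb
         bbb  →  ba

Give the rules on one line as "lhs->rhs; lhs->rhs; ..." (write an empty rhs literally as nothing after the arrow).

aa->; bab->a; bbb->ba

  | abbb => aba
  | aba
  | bbaba => baa => b
  | abaabbab => abbbab => abaab => abb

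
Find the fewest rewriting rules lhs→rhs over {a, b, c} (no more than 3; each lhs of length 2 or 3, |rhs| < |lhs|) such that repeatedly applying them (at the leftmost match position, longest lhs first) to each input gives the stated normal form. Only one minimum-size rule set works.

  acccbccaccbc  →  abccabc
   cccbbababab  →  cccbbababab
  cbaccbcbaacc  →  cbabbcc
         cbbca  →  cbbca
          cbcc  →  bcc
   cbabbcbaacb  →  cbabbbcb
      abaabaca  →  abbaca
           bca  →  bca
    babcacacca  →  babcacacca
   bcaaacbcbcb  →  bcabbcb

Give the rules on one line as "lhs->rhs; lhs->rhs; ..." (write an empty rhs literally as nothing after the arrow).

aa->; cbc->bc

  | acccbccaccbc => accbccaccbc => acbccaccbc => abccaccbc => abccacbc => abccabc
  | cccbbababab
  | cbaccbcbaacc => cbacbcbaacc => cbabcbaacc => cbabcbcc => cbabbcc
  | cbbca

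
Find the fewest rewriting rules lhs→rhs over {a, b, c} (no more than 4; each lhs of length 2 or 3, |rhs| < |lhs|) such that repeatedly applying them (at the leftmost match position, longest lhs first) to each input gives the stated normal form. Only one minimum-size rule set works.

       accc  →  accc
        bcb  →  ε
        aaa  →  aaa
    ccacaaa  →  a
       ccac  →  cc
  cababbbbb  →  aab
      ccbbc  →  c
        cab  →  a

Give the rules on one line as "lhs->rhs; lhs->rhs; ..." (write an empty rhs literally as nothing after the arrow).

  | accc
  | bcb => bb => ε
  | aaa
  | ccacaaa => ccaaa => caa => a

bb->; ca->; cab->a; cb->b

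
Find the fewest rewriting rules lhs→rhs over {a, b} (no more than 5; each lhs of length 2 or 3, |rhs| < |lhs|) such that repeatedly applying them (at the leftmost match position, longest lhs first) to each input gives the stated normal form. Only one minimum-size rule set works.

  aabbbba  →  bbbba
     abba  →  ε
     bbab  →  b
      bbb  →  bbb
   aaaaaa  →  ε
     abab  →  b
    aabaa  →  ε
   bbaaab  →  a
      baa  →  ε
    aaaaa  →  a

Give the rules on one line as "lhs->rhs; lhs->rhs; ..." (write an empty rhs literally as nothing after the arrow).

  | aabbbba => bbbba
  | abba => aba => aa => ε
  | bbab => b
  | bbb

aa->; ab->a; baa->aa; bab->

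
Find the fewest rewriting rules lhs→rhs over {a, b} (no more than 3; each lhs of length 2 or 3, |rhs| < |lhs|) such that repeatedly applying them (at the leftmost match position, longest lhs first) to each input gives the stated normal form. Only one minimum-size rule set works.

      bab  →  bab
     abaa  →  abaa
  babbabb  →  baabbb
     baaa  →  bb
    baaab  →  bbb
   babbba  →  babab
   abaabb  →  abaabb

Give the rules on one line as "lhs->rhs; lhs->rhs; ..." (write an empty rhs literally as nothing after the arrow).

  | bab
  | abaa
  | babbabb => baabbb
  | baaa => bb

aaa->b; bba->ab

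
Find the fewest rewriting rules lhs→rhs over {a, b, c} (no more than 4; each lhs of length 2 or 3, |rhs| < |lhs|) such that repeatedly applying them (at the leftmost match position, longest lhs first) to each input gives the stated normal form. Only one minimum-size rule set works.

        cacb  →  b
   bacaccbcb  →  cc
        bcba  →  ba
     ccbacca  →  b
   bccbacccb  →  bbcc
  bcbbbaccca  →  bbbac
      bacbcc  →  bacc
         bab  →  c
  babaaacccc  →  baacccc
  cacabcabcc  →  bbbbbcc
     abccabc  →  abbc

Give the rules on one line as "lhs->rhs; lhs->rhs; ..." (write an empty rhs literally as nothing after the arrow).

bab->c; ca->b; cb->

  | cacb => bcb => b
  | bacaccbcb => babccbcb => cccbcb => cccb => cc
  | bcba => ba
  | ccbacca => cacca => bcca => bcb => b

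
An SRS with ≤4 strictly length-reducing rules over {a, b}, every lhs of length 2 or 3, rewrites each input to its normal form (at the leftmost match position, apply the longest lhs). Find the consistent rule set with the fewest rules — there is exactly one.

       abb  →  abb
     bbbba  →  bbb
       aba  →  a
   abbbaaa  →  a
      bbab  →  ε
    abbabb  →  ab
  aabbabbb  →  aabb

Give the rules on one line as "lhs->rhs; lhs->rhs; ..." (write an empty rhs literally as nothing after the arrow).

  | abb
  | bbbba => bbb
  | aba => a
  | abbbaaa => abbaa => aba => a

aba->a; ba->; bab->a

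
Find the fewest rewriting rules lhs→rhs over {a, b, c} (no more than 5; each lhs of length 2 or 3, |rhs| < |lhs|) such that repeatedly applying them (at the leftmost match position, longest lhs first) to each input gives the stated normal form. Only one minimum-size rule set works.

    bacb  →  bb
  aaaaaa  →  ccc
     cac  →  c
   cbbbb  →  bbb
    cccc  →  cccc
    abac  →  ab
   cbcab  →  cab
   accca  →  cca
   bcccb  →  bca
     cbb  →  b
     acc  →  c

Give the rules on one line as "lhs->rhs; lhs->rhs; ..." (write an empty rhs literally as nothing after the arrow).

aa->c; ac->; cb->; ccb->a

  | bacb => bb
  | aaaaaa => caaaa => ccaa => ccc
  | cac => c
  | cbbbb => bbb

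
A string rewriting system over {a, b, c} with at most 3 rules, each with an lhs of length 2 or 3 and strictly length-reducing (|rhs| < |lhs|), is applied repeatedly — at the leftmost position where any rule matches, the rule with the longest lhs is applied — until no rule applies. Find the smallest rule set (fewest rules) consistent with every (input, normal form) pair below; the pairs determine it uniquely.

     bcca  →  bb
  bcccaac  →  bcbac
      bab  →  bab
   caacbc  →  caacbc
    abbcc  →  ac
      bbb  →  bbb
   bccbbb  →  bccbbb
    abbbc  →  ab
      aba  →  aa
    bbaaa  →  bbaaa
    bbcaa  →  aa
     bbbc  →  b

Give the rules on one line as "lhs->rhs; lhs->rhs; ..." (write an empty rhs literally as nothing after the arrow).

aba->aa; bbc->; cca->b

  | bcca => bb
  | bcccaac => bcbac
  | bab
  | caacbc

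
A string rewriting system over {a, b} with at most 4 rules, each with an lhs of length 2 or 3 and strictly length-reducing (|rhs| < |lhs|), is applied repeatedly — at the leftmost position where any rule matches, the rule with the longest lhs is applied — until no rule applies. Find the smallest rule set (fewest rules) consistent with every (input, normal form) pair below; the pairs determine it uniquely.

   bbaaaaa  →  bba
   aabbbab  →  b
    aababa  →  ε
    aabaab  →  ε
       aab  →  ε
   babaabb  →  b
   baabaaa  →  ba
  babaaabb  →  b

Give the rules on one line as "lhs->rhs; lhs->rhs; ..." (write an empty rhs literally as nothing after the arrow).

  | bbaaaaa => bbaaaa => bbaaa => bbaa => bba
  | aabbbab => bbab => b
  | aababa => aba => ε
  | aabaab => aab => ε

aa->a; aab->; aba->; bab->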